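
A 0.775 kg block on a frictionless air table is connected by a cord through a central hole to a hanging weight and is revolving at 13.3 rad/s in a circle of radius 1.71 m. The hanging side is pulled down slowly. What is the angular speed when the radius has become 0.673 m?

The constraining force is radial, so m r² ω about the center is conserved.
ω₂ = ω₁ (r₁/r₂)² = (13.3)(1.71/0.673)² = 85.86 rad/s.

ω₂ ≈ 85.9 rad/s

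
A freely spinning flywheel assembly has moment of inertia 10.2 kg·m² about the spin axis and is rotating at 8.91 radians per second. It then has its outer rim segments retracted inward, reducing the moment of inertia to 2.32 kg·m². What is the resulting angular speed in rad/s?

ω₂ ≈ 39.2 rad/s

Angular momentum about the spin axis is conserved since the torque about it is zero.
ω₂ = I₁ω₁ / I₂ = (10.20)(8.91 rad/s) / (2.320) = 39.17 rad/s.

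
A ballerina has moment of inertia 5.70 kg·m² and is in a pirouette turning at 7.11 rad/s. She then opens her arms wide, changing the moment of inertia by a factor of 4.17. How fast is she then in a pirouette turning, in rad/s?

ω₂ ≈ 1.71 rad/s

With no external torque about the axis, L is conserved: I₁ω₁ = I₂ω₂.
I₂ = 4.17 × 5.70 = 23.77 kg·m².
ω₂ = I₁ω₁ / I₂ = (5.700)(7.11 rad/s) / (23.77) = 1.705 rad/s.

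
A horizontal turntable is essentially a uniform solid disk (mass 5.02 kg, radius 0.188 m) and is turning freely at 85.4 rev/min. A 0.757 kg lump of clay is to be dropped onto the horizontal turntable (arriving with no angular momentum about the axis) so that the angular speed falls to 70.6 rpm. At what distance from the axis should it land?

r ≈ 0.157 m

The added mass arrives with no angular momentum about the axis, and any external torque about the axis is negligible, so the system's angular momentum is conserved.
I_p = ½(5.02)(0.188)² = 0.08871 kg·m².
I_p ω_i = (I_p + m r²) ω_f ⇒ m r² = I_p(ω_i/ω_f − 1) = 0.08871(85.4/70.6 − 1) = 0.01860 kg·m².
r = √(0.01860/0.757) = 0.1567 m.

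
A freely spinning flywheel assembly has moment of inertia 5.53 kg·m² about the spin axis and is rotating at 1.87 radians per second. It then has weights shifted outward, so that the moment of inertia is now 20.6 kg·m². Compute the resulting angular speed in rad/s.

With no external torque about the axis, L is conserved: I₁ω₁ = I₂ω₂.
ω₂ = I₁ω₁ / I₂ = (5.530)(1.87 rad/s) / (20.60) = 0.5020 rad/s.

ω₂ ≈ 0.502 rad/s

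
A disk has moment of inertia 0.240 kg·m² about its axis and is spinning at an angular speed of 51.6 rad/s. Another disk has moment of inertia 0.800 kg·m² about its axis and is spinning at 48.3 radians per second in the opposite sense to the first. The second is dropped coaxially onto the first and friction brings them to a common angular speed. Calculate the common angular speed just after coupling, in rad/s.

No external torque acts about the common axis, so total angular momentum is conserved.
Taking A's sense as positive: L = (0.2400)(51.6) − (0.8000)(48.3) = -26.26 kg·m²·rad/s.
Combined I = 0.2400 + 0.8000 = 1.040 kg·m².
ω_f = L / I = -26.26 / 1.040 = -25.25 rad/s.

|ω_f| ≈ 25.2 rad/s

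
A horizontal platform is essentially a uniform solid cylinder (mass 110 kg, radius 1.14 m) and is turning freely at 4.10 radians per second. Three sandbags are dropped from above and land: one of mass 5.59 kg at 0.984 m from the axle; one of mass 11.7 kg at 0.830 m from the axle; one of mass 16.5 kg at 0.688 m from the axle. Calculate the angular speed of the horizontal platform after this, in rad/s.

The added mass arrives with no angular momentum about the axle, and any external torque about the axle is negligible, so the system's angular momentum is conserved.
I_p = ½(110)(1.14)² = 71.48 kg·m².
Added inertia Σmr² = (5.59)(0.984)² + (11.7)(0.830)² + (16.5)(0.688)² = 21.28 kg·m²; I_f = 71.48 + 21.28 = 92.76 kg·m².
ω_f = I_p ω_i / I_f = (71.48)(4.10) / 92.76 = 3.159 rad/s.

ω_f ≈ 3.16 rad/s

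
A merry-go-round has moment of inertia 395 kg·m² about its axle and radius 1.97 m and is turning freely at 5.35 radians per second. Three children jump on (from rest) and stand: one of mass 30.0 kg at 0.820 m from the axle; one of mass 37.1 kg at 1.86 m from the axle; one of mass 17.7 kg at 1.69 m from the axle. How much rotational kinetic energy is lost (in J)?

The added mass arrives with no angular momentum about the axle, and any external torque about the axle is negligible, so the system's angular momentum is conserved.
Added inertia Σmr² = (30.0)(0.820)² + (37.1)(1.86)² + (17.7)(1.69)² = 199.1 kg·m²; I_f = 395.0 + 199.1 = 594.1 kg·m².
ω_f = I_p ω_i / I_f = (395.0)(5.35) / 594.1 = 3.557 rad/s.
KE_i = ½(395.0)(5.350 rad/s)² = 5653 J; KE_f = ½(594.1)(3.557)² = 3759 J.

energy lost ≈ 1890 J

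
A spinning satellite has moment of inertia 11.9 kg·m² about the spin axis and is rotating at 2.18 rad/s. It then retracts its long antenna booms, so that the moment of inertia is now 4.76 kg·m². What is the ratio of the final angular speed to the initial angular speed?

Angular momentum about the spin axis is conserved since the torque about it is zero.
ω₂/ω₁ = I₁/I₂ = 11.90 / 4.760 = 2.500.

ω₂/ω₁ ≈ 2.50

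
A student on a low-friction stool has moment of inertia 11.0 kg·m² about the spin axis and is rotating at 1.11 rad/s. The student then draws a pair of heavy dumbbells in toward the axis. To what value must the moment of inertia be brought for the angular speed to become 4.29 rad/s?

No external torque acts about the spin axis, so angular momentum is conserved.
I₂ = I₁ω₁ / ω₂ = (11.0)(1.11) / (4.29) = 2.846 kg·m².

I₂ ≈ 2.85 kg·m²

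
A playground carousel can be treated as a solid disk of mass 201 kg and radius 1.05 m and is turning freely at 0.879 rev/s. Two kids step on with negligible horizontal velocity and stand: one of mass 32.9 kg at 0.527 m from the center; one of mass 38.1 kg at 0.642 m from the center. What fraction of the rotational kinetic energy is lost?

No external torque acts about the center; L_before = L_after.
I_p = ½(201)(1.05)² = 110.8 kg·m².
Added inertia Σmr² = (32.9)(0.527)² + (38.1)(0.642)² = 24.84 kg·m²; I_f = 110.8 + 24.84 = 135.6 kg·m².
ω_f = I_p ω_i / I_f = (110.8)(0.879) / 135.6 = 0.7180 rev/s.
KE_i = ½(110.8)(5.523 rad/s)² = 1690 J; KE_f = ½(135.6)(4.511)² = 1380 J.
Fraction lost = 0.1831.

fraction ≈ 0.183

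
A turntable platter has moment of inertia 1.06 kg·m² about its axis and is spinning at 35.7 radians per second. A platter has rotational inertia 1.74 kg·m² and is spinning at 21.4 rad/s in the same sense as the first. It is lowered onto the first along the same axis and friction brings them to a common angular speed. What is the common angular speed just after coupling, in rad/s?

No external torque acts about the common axis, so total angular momentum is conserved.
Taking A's sense as positive: L = (1.060)(35.7) + (1.740)(21.4) = 75.08 kg·m²·rad/s.
Combined I = 1.060 + 1.740 = 2.800 kg·m².
ω_f = L / I = 75.08 / 2.800 = 26.81 rad/s.

|ω_f| ≈ 26.8 rad/s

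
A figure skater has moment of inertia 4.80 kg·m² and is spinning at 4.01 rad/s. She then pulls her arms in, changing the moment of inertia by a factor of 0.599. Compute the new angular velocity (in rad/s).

ω₂ ≈ 6.69 rad/s

Angular momentum about the spin axis is conserved since the torque about it is zero.
I₂ = 0.599 × 4.80 = 2.875 kg·m².
ω₂ = I₁ω₁ / I₂ = (4.800)(4.01 rad/s) / (2.875) = 6.694 rad/s.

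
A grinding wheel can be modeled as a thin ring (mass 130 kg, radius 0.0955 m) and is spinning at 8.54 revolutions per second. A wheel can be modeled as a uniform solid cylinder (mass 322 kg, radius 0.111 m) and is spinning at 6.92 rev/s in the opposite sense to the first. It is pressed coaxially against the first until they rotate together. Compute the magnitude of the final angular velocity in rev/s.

|ω_f| ≈ 1.14 rev/s

The coupling torques are internal; angular momentum about the shared axis is conserved.
Moments of inertia: I_A = (130)(0.0955)² = 1.186 kg·m²; I_B = ½(322)(0.111)² = 1.984 kg·m².
Taking A's sense as positive: L = (1.186)(8.54) − (1.984)(6.92) = -3.602 kg·m²·rev/s.
Combined I = 1.186 + 1.984 = 3.169 kg·m².
ω_f = L / I = -3.602 / 3.169 = -1.136 rev/s.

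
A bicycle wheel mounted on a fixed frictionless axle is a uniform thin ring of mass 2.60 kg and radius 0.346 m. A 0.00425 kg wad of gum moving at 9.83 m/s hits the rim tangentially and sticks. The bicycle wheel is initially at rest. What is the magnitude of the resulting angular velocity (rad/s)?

The axle reaction passes through the axle and exerts no torque about it; angular momentum about the axle is conserved through the impact.
I_p = (2.60)(0.346)² = 0.3113 kg·m². Taking the sense of the wad of gum's angular momentum as positive, L_{wad} = m v R = (0.00425)(9.83)(0.346) = 0.01446 kg·m²/s.
L_i = 0 + 0.01446 = 0.01446 kg·m²/s.
After sticking, I_f = I_p + m R² = 0.3113 + (0.00425)(0.346)² = 0.3118 kg·m².
ω_f = L_i / I_f = 0.01446 / 0.3118 = 0.04636 rad/s.

|ω_f| ≈ 0.0464 rad/s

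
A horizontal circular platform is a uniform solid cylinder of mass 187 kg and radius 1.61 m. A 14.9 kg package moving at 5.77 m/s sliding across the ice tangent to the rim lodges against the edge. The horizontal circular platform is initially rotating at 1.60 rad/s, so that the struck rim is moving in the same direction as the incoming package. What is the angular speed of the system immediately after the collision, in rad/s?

|ω_f| ≈ 1.87 rad/s

The axle reaction passes through the central axle and exerts no torque about it; angular momentum about the central axle is conserved through the impact.
I_p = ½(187)(1.61)² = 242.4 kg·m². Taking the sense of the package's angular momentum as positive, L_{package} = m v R = (14.9)(5.77)(1.61) = 138.4 kg·m²/s.
L_i = +I_p ω_p + m v R = +(242.4)(1.60) + 138.4 = 526.2 kg·m²/s.
After sticking, I_f = I_p + m R² = 242.4 + (14.9)(1.61)² = 281.0 kg·m².
ω_f = L_i / I_f = 526.2 / 281.0 = 1.873 rad/s.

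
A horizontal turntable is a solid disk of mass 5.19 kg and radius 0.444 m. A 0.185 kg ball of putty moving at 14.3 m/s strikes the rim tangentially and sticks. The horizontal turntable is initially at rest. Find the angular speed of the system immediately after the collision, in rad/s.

About the axle the impulsive forces during the collision are internal, so angular momentum about that axis is conserved.
I_p = ½(5.19)(0.444)² = 0.5116 kg·m². Taking the sense of the ball of putty's angular momentum as positive, L_{ball} = m v R = (0.185)(14.3)(0.444) = 1.175 kg·m²/s.
L_i = 0 + 1.175 = 1.175 kg·m²/s.
After sticking, I_f = I_p + m R² = 0.5116 + (0.185)(0.444)² = 0.5480 kg·m².
ω_f = L_i / I_f = 1.175 / 0.5480 = 2.143 rad/s.

|ω_f| ≈ 2.14 rad/s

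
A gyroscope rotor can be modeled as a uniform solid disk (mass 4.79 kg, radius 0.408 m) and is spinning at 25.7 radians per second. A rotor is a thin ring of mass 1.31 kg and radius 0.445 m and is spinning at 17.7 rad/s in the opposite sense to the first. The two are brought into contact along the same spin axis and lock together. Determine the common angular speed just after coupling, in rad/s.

No external torque acts about the common axis, so total angular momentum is conserved.
Moments of inertia: I_A = ½(4.79)(0.408)² = 0.3987 kg·m²; I_B = (1.31)(0.445)² = 0.2594 kg·m².
Taking A's sense as positive: L = (0.3987)(25.7) − (0.2594)(17.7) = 5.655 kg·m²·rad/s.
Combined I = 0.3987 + 0.2594 = 0.6581 kg·m².
ω_f = L / I = 5.655 / 0.6581 = 8.592 rad/s.

|ω_f| ≈ 8.59 rad/s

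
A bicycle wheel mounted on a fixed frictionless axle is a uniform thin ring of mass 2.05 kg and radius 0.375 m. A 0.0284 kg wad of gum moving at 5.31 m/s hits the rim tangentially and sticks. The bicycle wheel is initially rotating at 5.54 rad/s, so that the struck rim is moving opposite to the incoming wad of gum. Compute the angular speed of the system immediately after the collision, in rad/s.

|ω_f| ≈ 5.27 rad/s

The axle reaction passes through the axle and exerts no torque about it; angular momentum about the axle is conserved through the impact.
I_p = (2.05)(0.375)² = 0.2883 kg·m². Taking the sense of the wad of gum's angular momentum as positive, L_{wad} = m v R = (0.0284)(5.31)(0.375) = 0.05655 kg·m²/s.
L_i = −I_p ω_p + m v R = −(0.2883)(5.54) + 0.05655 = -1.541 kg·m²/s.
After sticking, I_f = I_p + m R² = 0.2883 + (0.0284)(0.375)² = 0.2923 kg·m².
ω_f = L_i / I_f = -1.541 / 0.2923 = -5.271 rad/s.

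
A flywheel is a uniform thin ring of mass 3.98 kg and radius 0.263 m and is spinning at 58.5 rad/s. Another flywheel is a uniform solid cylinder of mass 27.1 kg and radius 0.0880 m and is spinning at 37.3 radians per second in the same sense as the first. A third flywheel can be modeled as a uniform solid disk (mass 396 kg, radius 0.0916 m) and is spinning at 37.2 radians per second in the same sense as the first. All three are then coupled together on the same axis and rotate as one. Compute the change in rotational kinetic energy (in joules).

The coupling torques are internal; angular momentum about the shared axis is conserved.
Moments of inertia: I_A = (3.98)(0.263)² = 0.2753 kg·m²; I_B = ½(27.1)(0.0880)² = 0.1049 kg·m²; I_C = ½(396)(0.0916)² = 1.661 kg·m².
Taking A's sense as positive: L = (0.2753)(58.5) + (0.1049)(37.3) + (1.661)(37.2) = 81.82 kg·m²·rad/s.
Combined I = 0.2753 + 0.1049 + 1.661 = 2.042 kg·m².
ω_f = L / I = 81.82 / 2.042 = 40.08 rad/s.
KE_i = ½ΣIω² = 1694 J; KE_f = ½(2.042)(40.08)² = 1640 J.

ΔKE ≈ -54.0 J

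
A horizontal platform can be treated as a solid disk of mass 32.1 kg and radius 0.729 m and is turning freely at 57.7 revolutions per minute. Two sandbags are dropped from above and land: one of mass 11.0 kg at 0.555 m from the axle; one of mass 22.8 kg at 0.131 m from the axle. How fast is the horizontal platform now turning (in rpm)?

No external torque acts about the axle; L_before = L_after.
I_p = ½(32.1)(0.729)² = 8.530 kg·m².
Added inertia Σmr² = (11.0)(0.555)² + (22.8)(0.131)² = 3.780 kg·m²; I_f = 8.530 + 3.780 = 12.31 kg·m².
ω_f = I_p ω_i / I_f = (8.530)(57.7) / 12.31 = 39.98 rpm.

ω_f ≈ 40.0 rpm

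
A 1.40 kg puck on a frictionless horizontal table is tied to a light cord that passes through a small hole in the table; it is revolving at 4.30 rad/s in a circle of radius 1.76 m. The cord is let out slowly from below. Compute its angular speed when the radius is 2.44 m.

The constraining force is radial, so m r² ω about the center is conserved.
ω₂ = ω₁ (r₁/r₂)² = (4.30)(1.76/2.44)² = 2.237 rad/s.

ω₂ ≈ 2.24 rad/s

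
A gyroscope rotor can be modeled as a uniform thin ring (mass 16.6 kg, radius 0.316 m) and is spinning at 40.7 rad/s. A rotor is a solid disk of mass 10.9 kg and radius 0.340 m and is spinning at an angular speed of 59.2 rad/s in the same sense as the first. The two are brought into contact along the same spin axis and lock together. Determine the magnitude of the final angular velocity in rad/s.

|ω_f| ≈ 45.8 rad/s

No external torque acts about the common axis, so total angular momentum is conserved.
Moments of inertia: I_A = (16.6)(0.316)² = 1.658 kg·m²; I_B = ½(10.9)(0.340)² = 0.6300 kg·m².
Taking A's sense as positive: L = (1.658)(40.7) + (0.6300)(59.2) = 104.8 kg·m²·rad/s.
Combined I = 1.658 + 0.6300 = 2.288 kg·m².
ω_f = L / I = 104.8 / 2.288 = 45.79 rad/s.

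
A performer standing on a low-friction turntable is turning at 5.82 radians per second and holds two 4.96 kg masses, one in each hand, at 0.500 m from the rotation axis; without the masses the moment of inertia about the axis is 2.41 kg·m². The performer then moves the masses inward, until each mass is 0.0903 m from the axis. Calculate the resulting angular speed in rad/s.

ω₂ ≈ 11.4 rad/s

With no external torque about the axis, L is conserved: I₁ω₁ = I₂ω₂.
I₁ = 2.41 + 2(4.96)(0.500)² = 4.890 kg·m²; I₂ = 2.41 + 2(4.96)(0.0903)² = 2.491 kg·m².
ω₂ = I₁ω₁ / I₂ = (4.890)(5.82 rad/s) / (2.491) = 11.43 rad/s.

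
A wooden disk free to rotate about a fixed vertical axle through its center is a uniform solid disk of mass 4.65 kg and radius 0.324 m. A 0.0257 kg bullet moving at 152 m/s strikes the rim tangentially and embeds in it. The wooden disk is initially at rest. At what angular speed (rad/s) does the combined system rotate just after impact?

About the axle the impulsive forces during the collision are internal, so angular momentum about that axis is conserved.
I_p = ½(4.65)(0.324)² = 0.2441 kg·m². Taking the sense of the bullet's angular momentum as positive, L_{bullet} = m v R = (0.0257)(152)(0.324) = 1.266 kg·m²/s.
L_i = 0 + 1.266 = 1.266 kg·m²/s.
After sticking, I_f = I_p + m R² = 0.2441 + (0.0257)(0.324)² = 0.2468 kg·m².
ω_f = L_i / I_f = 1.266 / 0.2468 = 5.129 rad/s.

|ω_f| ≈ 5.13 rad/s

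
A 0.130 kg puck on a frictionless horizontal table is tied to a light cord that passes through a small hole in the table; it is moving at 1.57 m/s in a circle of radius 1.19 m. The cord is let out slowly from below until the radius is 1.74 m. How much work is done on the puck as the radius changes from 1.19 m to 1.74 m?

The only horizontal force on the mass is along the cord (radial), so it exerts no torque about the hole and angular momentum m v r is conserved.
v₂ = v₁ r₁ / r₂ = (1.57)(1.19) / (1.74) = 1.074 m/s.
W = ΔKE = ½m(v₂² − v₁²) = -0.08528 J.

W ≈ -0.0853 J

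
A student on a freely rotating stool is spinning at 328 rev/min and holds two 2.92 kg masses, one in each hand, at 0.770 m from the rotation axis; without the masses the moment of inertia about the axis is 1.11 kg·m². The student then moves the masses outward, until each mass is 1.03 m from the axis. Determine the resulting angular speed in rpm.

ω₂ ≈ 205 rpm

No external torque acts about the spin axis, so angular momentum is conserved.
I₁ = 1.11 + 2(2.92)(0.770)² = 4.573 kg·m²; I₂ = 1.11 + 2(2.92)(1.03)² = 7.306 kg·m².
ω₂ = I₁ω₁ / I₂ = (4.573)(328 rpm) / (7.306) = 205.3 rpm.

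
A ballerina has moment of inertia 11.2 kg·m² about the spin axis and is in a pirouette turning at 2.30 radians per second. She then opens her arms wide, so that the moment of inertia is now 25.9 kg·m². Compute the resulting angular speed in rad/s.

ω₂ ≈ 0.995 rad/s

No external torque acts about the spin axis, so angular momentum is conserved.
ω₂ = I₁ω₁ / I₂ = (11.20)(2.30 rad/s) / (25.90) = 0.9946 rad/s.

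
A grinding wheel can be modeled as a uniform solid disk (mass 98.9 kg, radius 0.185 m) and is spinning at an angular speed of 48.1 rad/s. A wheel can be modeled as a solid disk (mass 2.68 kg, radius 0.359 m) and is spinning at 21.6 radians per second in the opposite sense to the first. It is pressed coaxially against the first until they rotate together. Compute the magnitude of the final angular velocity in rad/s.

|ω_f| ≈ 41.6 rad/s

The coupling torques are internal; angular momentum about the shared axis is conserved.
Moments of inertia: I_A = ½(98.9)(0.185)² = 1.692 kg·m²; I_B = ½(2.68)(0.359)² = 0.1727 kg·m².
Taking A's sense as positive: L = (1.692)(48.1) − (0.1727)(21.6) = 77.68 kg·m²·rad/s.
Combined I = 1.692 + 0.1727 = 1.865 kg·m².
ω_f = L / I = 77.68 / 1.865 = 41.65 rad/s.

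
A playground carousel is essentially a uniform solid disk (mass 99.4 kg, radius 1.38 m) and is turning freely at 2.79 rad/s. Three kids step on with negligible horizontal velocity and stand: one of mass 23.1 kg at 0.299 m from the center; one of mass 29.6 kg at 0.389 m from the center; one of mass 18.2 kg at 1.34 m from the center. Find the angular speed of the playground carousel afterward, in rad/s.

No external torque acts about the center; L_before = L_after.
I_p = ½(99.4)(1.38)² = 94.65 kg·m².
Added inertia Σmr² = (23.1)(0.299)² + (29.6)(0.389)² + (18.2)(1.34)² = 39.22 kg·m²; I_f = 94.65 + 39.22 = 133.9 kg·m².
ω_f = I_p ω_i / I_f = (94.65)(2.79) / 133.9 = 1.973 rad/s.

ω_f ≈ 1.97 rad/s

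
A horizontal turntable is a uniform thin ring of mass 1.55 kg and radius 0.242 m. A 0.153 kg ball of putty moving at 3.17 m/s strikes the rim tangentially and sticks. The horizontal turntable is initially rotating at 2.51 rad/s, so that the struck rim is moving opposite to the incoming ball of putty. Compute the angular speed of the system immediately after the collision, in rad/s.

|ω_f| ≈ 1.11 rad/s

The axle reaction passes through the axle and exerts no torque about it; angular momentum about the axle is conserved through the impact.
I_p = (1.55)(0.242)² = 0.09077 kg·m². Taking the sense of the ball of putty's angular momentum as positive, L_{ball} = m v R = (0.153)(3.17)(0.242) = 0.1174 kg·m²/s.
L_i = −I_p ω_p + m v R = −(0.09077)(2.51) + 0.1174 = -0.1105 kg·m²/s.
After sticking, I_f = I_p + m R² = 0.09077 + (0.153)(0.242)² = 0.09973 kg·m².
ω_f = L_i / I_f = -0.1105 / 0.09973 = -1.108 rad/s.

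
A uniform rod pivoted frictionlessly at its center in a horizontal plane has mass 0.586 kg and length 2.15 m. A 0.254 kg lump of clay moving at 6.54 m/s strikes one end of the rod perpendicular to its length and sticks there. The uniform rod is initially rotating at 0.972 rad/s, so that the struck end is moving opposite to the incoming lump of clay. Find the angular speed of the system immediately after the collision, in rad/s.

The axle reaction passes through the pivot and exerts no torque about it; angular momentum about the pivot is conserved through the impact.
I_p = (1/12)(0.586)(2.15)² = 0.2257 kg·m². Taking the sense of the lump of clay's angular momentum as positive, L_{lump} = m v R = (0.254)(6.54)(2.15/2) = 1.786 kg·m²/s.
L_i = −I_p ω_p + m v R = −(0.2257)(0.972) + 1.786 = 1.566 kg·m²/s.
After sticking, I_f = I_p + m R² = 0.2257 + (0.254)(2.15/2)² = 0.5193 kg·m².
ω_f = L_i / I_f = 1.566 / 0.5193 = 3.016 rad/s.

|ω_f| ≈ 3.02 rad/s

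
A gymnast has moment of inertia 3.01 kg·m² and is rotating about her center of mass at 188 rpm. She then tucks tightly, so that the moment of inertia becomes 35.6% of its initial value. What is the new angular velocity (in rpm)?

With no external torque about the axis, L is conserved: I₁ω₁ = I₂ω₂.
I₂ = 0.356 × 3.01 = 1.072 kg·m².
ω₂ = I₁ω₁ / I₂ = (3.010)(188 rpm) / (1.072) = 528.1 rpm.

ω₂ ≈ 528 rpm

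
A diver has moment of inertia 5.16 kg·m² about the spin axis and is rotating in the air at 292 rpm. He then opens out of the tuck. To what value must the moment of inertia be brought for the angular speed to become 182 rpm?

With no external torque about the axis, L is conserved: I₁ω₁ = I₂ω₂.
I₂ = I₁ω₁ / ω₂ = (5.16)(292) / (182) = 8.279 kg·m².

I₂ ≈ 8.28 kg·m²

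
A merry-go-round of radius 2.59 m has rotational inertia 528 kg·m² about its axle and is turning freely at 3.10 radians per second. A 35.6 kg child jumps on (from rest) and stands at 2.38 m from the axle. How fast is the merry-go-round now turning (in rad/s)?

ω_f ≈ 2.24 rad/s

The added mass arrives with no angular momentum about the axle, and any external torque about the axle is negligible, so the system's angular momentum is conserved.
Added inertia Σmr² = (35.6)(2.38)² = 201.7 kg·m²; I_f = 528.0 + 201.7 = 729.7 kg·m².
ω_f = I_p ω_i / I_f = (528.0)(3.10) / 729.7 = 2.243 rad/s.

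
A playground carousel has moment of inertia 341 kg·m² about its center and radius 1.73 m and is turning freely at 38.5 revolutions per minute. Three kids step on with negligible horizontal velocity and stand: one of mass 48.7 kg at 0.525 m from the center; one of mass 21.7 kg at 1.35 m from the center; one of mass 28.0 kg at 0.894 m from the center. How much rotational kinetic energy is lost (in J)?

energy lost ≈ 502 J

No external torque acts about the center; L_before = L_after.
Added inertia Σmr² = (48.7)(0.525)² + (21.7)(1.35)² + (28.0)(0.894)² = 75.35 kg·m²; I_f = 341.0 + 75.35 = 416.3 kg·m².
ω_f = I_p ω_i / I_f = (341.0)(38.5) / 416.3 = 31.53 rpm.
KE_i = ½(341.0)(4.032 rad/s)² = 2771 J; KE_f = ½(416.3)(3.302)² = 2270 J.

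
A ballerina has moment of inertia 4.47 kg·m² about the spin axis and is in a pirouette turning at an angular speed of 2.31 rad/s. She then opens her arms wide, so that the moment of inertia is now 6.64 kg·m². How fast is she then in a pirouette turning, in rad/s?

ω₂ ≈ 1.56 rad/s

No external torque acts about the spin axis, so angular momentum is conserved.
ω₂ = I₁ω₁ / I₂ = (4.470)(2.31 rad/s) / (6.640) = 1.555 rad/s.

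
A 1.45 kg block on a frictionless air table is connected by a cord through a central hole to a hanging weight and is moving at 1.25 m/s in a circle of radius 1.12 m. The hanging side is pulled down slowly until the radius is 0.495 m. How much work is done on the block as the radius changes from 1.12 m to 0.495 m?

Central (radial) force ⇒ zero torque about the center ⇒ m v r is constant.
v₂ = v₁ r₁ / r₂ = (1.25)(1.12) / (0.495) = 2.828 m/s.
W = ΔKE = ½m(v₂² − v₁²) = 4.667 J.

W ≈ 4.67 J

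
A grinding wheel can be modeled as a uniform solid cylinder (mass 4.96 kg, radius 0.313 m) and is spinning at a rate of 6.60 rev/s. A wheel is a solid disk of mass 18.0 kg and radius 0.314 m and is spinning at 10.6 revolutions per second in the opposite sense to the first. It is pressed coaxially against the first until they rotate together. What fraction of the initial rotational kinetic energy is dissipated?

No external torque acts about the common axis, so total angular momentum is conserved.
Moments of inertia: I_A = ½(4.96)(0.313)² = 0.2430 kg·m²; I_B = ½(18.0)(0.314)² = 0.8874 kg·m².
Taking A's sense as positive: L = (0.2430)(6.60) − (0.8874)(10.6) = -7.803 kg·m²·rev/s.
Combined I = 0.2430 + 0.8874 = 1.130 kg·m².
ω_f = L / I = -7.803 / 1.130 = -6.903 rev/s.
KE_i = ½ΣIω² = 2177 J; KE_f = ½(1.130)(43.37)² = 1063 J.
Fraction dissipated = (KE_i − KE_f)/KE_i = 0.5116.

fraction ≈ 0.512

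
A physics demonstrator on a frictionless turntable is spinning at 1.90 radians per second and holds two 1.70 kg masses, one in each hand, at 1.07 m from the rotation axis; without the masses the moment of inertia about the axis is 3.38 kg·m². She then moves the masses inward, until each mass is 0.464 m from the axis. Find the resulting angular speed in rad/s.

Angular momentum about the spin axis is conserved since the torque about it is zero.
I₁ = 3.38 + 2(1.70)(1.07)² = 7.273 kg·m²; I₂ = 3.38 + 2(1.70)(0.464)² = 4.112 kg·m².
ω₂ = I₁ω₁ / I₂ = (7.273)(1.90 rad/s) / (4.112) = 3.360 rad/s.

ω₂ ≈ 3.36 rad/s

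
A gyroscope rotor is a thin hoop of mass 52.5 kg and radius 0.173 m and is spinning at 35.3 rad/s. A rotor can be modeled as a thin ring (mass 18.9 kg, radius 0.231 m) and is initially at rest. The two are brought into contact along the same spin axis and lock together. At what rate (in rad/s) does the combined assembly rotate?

|ω_f| ≈ 21.5 rad/s

No external torque acts about the common axis, so total angular momentum is conserved.
Moments of inertia: I_A = (52.5)(0.173)² = 1.571 kg·m²; I_B = (18.9)(0.231)² = 1.009 kg·m².
Taking A's sense as positive: L = (1.571)(35.3) = 55.47 kg·m²·rad/s.
Combined I = 1.571 + 1.009 = 2.580 kg·m².
ω_f = L / I = 55.47 / 2.580 = 21.50 rad/s.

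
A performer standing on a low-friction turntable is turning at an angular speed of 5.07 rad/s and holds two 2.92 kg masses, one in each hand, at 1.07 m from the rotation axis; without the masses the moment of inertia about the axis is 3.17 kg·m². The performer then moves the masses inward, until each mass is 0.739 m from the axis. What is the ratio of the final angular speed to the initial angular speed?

No external torque acts about the spin axis, so angular momentum is conserved.
I₁ = 3.17 + 2(2.92)(1.07)² = 9.856 kg·m²; I₂ = 3.17 + 2(2.92)(0.739)² = 6.359 kg·m².
ω₂/ω₁ = I₁/I₂ = 9.856 / 6.359 = 1.550.

ω₂/ω₁ ≈ 1.55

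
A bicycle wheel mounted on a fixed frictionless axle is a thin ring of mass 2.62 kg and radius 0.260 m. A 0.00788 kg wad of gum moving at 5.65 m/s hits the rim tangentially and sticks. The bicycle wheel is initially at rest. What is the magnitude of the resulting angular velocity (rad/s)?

About the axle the impulsive forces during the collision are internal, so angular momentum about that axis is conserved.
I_p = (2.62)(0.260)² = 0.1771 kg·m². Taking the sense of the wad of gum's angular momentum as positive, L_{wad} = m v R = (0.00788)(5.65)(0.260) = 0.01158 kg·m²/s.
L_i = 0 + 0.01158 = 0.01158 kg·m²/s.
After sticking, I_f = I_p + m R² = 0.1771 + (0.00788)(0.260)² = 0.1776 kg·m².
ω_f = L_i / I_f = 0.01158 / 0.1776 = 0.06516 rad/s.

|ω_f| ≈ 0.0652 rad/s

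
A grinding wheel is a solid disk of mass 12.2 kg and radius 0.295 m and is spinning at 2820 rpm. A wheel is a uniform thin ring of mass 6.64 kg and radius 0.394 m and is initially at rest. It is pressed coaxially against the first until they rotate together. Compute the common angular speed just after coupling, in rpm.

|ω_f| ≈ 959 rpm

The coupling torques are internal; angular momentum about the shared axis is conserved.
Moments of inertia: I_A = ½(12.2)(0.295)² = 0.5309 kg·m²; I_B = (6.64)(0.394)² = 1.031 kg·m².
Taking A's sense as positive: L = (0.5309)(2820) = 1497 kg·m²·rpm.
Combined I = 0.5309 + 1.031 = 1.562 kg·m².
ω_f = L / I = 1497 / 1.562 = 958.6 rpm.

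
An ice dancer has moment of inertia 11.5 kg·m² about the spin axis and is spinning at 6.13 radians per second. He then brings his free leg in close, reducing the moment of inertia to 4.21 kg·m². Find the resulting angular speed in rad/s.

No external torque acts about the spin axis, so angular momentum is conserved.
ω₂ = I₁ω₁ / I₂ = (11.50)(6.13 rad/s) / (4.210) = 16.74 rad/s.

ω₂ ≈ 16.7 rad/s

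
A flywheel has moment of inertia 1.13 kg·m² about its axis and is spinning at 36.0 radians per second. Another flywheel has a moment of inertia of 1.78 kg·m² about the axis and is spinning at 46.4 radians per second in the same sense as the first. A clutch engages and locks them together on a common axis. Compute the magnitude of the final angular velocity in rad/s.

No external torque acts about the common axis, so total angular momentum is conserved.
Taking A's sense as positive: L = (1.130)(36.0) + (1.780)(46.4) = 123.3 kg·m²·rad/s.
Combined I = 1.130 + 1.780 = 2.910 kg·m².
ω_f = L / I = 123.3 / 2.910 = 42.36 rad/s.

|ω_f| ≈ 42.4 rad/s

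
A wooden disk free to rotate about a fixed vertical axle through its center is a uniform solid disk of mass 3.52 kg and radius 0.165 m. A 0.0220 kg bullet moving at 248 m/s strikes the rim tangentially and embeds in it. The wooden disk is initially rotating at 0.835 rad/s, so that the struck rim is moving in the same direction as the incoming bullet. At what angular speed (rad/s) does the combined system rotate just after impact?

|ω_f| ≈ 19.4 rad/s

About the axle the impulsive forces during the collision are internal, so angular momentum about that axis is conserved.
I_p = ½(3.52)(0.165)² = 0.04792 kg·m². Taking the sense of the bullet's angular momentum as positive, L_{bullet} = m v R = (0.0220)(248)(0.165) = 0.9002 kg·m²/s.
L_i = +I_p ω_p + m v R = +(0.04792)(0.835) + 0.9002 = 0.9402 kg·m²/s.
After sticking, I_f = I_p + m R² = 0.04792 + (0.0220)(0.165)² = 0.04851 kg·m².
ω_f = L_i / I_f = 0.9402 / 0.04851 = 19.38 rad/s.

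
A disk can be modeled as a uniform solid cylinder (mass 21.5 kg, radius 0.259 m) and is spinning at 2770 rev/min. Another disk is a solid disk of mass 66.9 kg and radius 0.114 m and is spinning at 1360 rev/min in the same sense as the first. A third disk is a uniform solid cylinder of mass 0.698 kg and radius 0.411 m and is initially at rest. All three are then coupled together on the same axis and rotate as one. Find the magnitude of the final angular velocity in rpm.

|ω_f| ≈ 2130 rpm

No external torque acts about the common axis, so total angular momentum is conserved.
Moments of inertia: I_A = ½(21.5)(0.259)² = 0.7211 kg·m²; I_B = ½(66.9)(0.114)² = 0.4347 kg·m²; I_C = ½(0.698)(0.411)² = 0.05895 kg·m².
Taking A's sense as positive: L = (0.7211)(2770) + (0.4347)(1360) = 2589 kg·m²·rpm.
Combined I = 0.7211 + 0.4347 + 0.05895 = 1.215 kg·m².
ω_f = L / I = 2589 / 1.215 = 2131 rpm.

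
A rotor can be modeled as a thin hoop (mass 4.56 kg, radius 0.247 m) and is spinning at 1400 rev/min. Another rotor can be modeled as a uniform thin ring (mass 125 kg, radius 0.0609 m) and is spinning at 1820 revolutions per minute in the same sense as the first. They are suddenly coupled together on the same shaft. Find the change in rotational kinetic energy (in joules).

ΔKE ≈ -168 J

No external torque acts about the common axis, so total angular momentum is conserved.
Moments of inertia: I_A = (4.56)(0.247)² = 0.2782 kg·m²; I_B = (125)(0.0609)² = 0.4636 kg·m².
Taking A's sense as positive: L = (0.2782)(1400) + (0.4636)(1820) = 1233 kg·m²·rpm.
Combined I = 0.2782 + 0.4636 = 0.7418 kg·m².
ω_f = L / I = 1233 / 0.7418 = 1662 rpm.
KE_i = ½ΣIω² = 11410 J; KE_f = ½(0.7418)(174.1)² = 11240 J.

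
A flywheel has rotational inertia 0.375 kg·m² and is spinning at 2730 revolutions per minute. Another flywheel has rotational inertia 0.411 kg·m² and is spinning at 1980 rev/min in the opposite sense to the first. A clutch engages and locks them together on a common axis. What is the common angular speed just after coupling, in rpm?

The coupling torques are internal; angular momentum about the shared axis is conserved.
Taking A's sense as positive: L = (0.3750)(2730) − (0.4110)(1980) = 210.0 kg·m²·rpm.
Combined I = 0.3750 + 0.4110 = 0.7860 kg·m².
ω_f = L / I = 210.0 / 0.7860 = 267.1 rpm.

|ω_f| ≈ 267 rpm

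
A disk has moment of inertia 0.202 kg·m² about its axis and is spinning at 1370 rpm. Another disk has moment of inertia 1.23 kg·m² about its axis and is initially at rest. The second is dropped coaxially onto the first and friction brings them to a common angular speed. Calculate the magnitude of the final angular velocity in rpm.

|ω_f| ≈ 193 rpm

The coupling torques are internal; angular momentum about the shared axis is conserved.
Taking A's sense as positive: L = (0.2020)(1370) = 276.7 kg·m²·rpm.
Combined I = 0.2020 + 1.230 = 1.432 kg·m².
ω_f = L / I = 276.7 / 1.432 = 193.3 rpm.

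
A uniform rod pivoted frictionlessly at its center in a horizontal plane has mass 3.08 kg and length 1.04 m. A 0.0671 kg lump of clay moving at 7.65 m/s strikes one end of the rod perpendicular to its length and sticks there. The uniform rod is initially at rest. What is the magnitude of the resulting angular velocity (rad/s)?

|ω_f| ≈ 0.903 rad/s

About the pivot the impulsive forces during the collision are internal, so angular momentum about that axis is conserved.
I_p = (1/12)(3.08)(1.04)² = 0.2776 kg·m². Taking the sense of the lump of clay's angular momentum as positive, L_{lump} = m v R = (0.0671)(7.65)(1.04/2) = 0.2669 kg·m²/s.
L_i = 0 + 0.2669 = 0.2669 kg·m²/s.
After sticking, I_f = I_p + m R² = 0.2776 + (0.0671)(1.04/2)² = 0.2958 kg·m².
ω_f = L_i / I_f = 0.2669 / 0.2958 = 0.9025 rad/s.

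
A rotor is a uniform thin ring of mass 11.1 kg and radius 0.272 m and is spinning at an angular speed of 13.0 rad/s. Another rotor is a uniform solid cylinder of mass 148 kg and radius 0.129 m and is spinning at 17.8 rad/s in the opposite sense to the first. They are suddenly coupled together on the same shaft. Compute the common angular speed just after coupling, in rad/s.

|ω_f| ≈ 5.48 rad/s

The coupling torques are internal; angular momentum about the shared axis is conserved.
Moments of inertia: I_A = (11.1)(0.272)² = 0.8212 kg·m²; I_B = ½(148)(0.129)² = 1.231 kg·m².
Taking A's sense as positive: L = (0.8212)(13.0) − (1.231)(17.8) = -11.24 kg·m²·rad/s.
Combined I = 0.8212 + 1.231 = 2.053 kg·m².
ω_f = L / I = -11.24 / 2.053 = -5.478 rad/s.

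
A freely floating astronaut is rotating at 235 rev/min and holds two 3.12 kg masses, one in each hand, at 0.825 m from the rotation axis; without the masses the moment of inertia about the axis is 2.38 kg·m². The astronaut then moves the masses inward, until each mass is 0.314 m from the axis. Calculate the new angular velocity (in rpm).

No external torque acts about the spin axis, so angular momentum is conserved.
I₁ = 2.38 + 2(3.12)(0.825)² = 6.627 kg·m²; I₂ = 2.38 + 2(3.12)(0.314)² = 2.995 kg·m².
ω₂ = I₁ω₁ / I₂ = (6.627)(235 rpm) / (2.995) = 519.9 rpm.

ω₂ ≈ 520 rpm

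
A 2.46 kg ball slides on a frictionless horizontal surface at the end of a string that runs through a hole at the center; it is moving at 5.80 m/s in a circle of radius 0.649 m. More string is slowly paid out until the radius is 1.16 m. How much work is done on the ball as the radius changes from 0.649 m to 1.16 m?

W ≈ -28.4 J

The only horizontal force on the mass is along the cord (radial), so it exerts no torque about the hole and angular momentum m v r is conserved.
v₂ = v₁ r₁ / r₂ = (5.80)(0.649) / (1.16) = 3.245 m/s.
W = ΔKE = ½m(v₂² − v₁²) = -28.43 J.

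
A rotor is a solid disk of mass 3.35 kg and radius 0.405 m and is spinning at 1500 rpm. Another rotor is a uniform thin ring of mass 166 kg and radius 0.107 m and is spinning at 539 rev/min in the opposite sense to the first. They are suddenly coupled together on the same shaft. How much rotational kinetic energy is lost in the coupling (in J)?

ΔKE lost ≈ 5470 J

The coupling torques are internal; angular momentum about the shared axis is conserved.
Moments of inertia: I_A = ½(3.35)(0.405)² = 0.2747 kg·m²; I_B = (166)(0.107)² = 1.901 kg·m².
Taking A's sense as positive: L = (0.2747)(1500) − (1.901)(539) = -612.3 kg·m²·rpm.
Combined I = 0.2747 + 1.901 = 2.175 kg·m².
ω_f = L / I = -612.3 / 2.175 = -281.5 rpm.
KE_i = ½ΣIω² = 6417 J; KE_f = ½(2.175)(29.48)² = 944.9 J.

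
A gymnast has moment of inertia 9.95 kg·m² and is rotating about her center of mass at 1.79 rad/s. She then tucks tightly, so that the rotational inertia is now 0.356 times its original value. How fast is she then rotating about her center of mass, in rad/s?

Angular momentum about the spin axis is conserved since the torque about it is zero.
I₂ = 0.356 × 9.95 = 3.542 kg·m².
ω₂ = I₁ω₁ / I₂ = (9.950)(1.79 rad/s) / (3.542) = 5.028 rad/s.

ω₂ ≈ 5.03 rad/s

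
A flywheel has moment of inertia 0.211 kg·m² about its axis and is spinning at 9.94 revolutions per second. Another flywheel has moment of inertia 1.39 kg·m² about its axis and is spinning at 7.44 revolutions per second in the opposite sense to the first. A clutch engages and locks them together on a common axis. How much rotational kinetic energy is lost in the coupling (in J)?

No external torque acts about the common axis, so total angular momentum is conserved.
Taking A's sense as positive: L = (0.2110)(9.94) − (1.390)(7.44) = -8.244 kg·m²·rev/s.
Combined I = 0.2110 + 1.390 = 1.601 kg·m².
ω_f = L / I = -8.244 / 1.601 = -5.149 rev/s.
KE_i = ½ΣIω² = 1930 J; KE_f = ½(1.601)(32.35)² = 838.0 J.

ΔKE lost ≈ 1090 J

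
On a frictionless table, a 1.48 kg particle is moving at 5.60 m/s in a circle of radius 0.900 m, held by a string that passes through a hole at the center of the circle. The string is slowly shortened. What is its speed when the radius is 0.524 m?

v₂ ≈ 9.62 m/s

The only horizontal force on the mass is along the cord (radial), so it exerts no torque about the hole and angular momentum m v r is conserved.
v₂ = v₁ r₁ / r₂ = (5.60)(0.900) / (0.524) = 9.618 m/s.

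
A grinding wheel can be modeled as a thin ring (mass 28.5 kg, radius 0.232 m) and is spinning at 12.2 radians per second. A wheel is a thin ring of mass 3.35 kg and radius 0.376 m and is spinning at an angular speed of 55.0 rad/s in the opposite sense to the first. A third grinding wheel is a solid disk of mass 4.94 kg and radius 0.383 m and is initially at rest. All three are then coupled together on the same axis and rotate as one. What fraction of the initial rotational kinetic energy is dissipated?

fraction ≈ 0.986

The coupling torques are internal; angular momentum about the shared axis is conserved.
Moments of inertia: I_A = (28.5)(0.232)² = 1.534 kg·m²; I_B = (3.35)(0.376)² = 0.4736 kg·m²; I_C = ½(4.94)(0.383)² = 0.3623 kg·m².
Taking A's sense as positive: L = (1.534)(12.2) − (0.4736)(55.0) = -7.334 kg·m²·rad/s.
Combined I = 1.534 + 0.4736 + 0.3623 = 2.370 kg·m².
ω_f = L / I = -7.334 / 2.370 = -3.095 rad/s.
KE_i = ½ΣIω² = 830.5 J; KE_f = ½(2.370)(3.095)² = 11.35 J.
Fraction dissipated = (KE_i − KE_f)/KE_i = 0.9863.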